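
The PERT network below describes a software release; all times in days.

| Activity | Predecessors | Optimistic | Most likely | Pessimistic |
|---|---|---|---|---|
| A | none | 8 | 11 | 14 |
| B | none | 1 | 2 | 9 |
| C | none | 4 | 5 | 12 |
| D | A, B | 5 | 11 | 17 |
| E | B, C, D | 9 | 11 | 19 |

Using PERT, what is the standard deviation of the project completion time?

2.79 days

te_A = (8 + 4·11 + 14)/6 = 66/6 = 11; σ²_A = ((14−8)/6)² = 1.000
te_B = (1 + 4·2 + 9)/6 = 18/6 = 3; σ²_B = ((9−1)/6)² = 1.778
te_C = (4 + 4·5 + 12)/6 = 36/6 = 6; σ²_C = ((12−4)/6)² = 1.778
te_D = (5 + 4·11 + 17)/6 = 66/6 = 11; σ²_D = ((17−5)/6)² = 4.000
te_E = (9 + 4·11 + 19)/6 = 72/6 = 12; σ²_E = ((19−9)/6)² = 2.778

Forward pass:
ES_A = 0; EF_A = 11
ES_B = 0; EF_B = 3
ES_C = 0; EF_C = 6
ES_D = max(EF_A=11, EF_B=3) = 11; EF_D = 11+11 = 22
ES_E = max(EF_B=3, EF_C=6, EF_D=22) = 22; EF_E = 22+12 = 34
Expected project duration μ = 34 days. Critical path: A → D → E.

Variance along critical path = 1.000 + 4.000 + 2.778 = 7.778
σ = √7.778 = 2.789 days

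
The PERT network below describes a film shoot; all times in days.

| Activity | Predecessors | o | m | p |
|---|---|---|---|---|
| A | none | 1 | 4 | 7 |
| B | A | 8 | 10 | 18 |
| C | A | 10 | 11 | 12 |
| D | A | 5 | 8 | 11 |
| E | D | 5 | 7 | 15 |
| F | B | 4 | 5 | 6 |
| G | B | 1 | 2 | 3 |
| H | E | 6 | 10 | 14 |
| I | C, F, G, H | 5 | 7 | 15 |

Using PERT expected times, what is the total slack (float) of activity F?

10 days

te_A = (1 + 4·4 + 7)/6 = 24/6 = 4
te_B = (8 + 4·10 + 18)/6 = 66/6 = 11
te_C = (10 + 4·11 + 12)/6 = 66/6 = 11
te_D = (5 + 4·8 + 11)/6 = 48/6 = 8
te_E = (5 + 4·7 + 15)/6 = 48/6 = 8
te_F = (4 + 4·5 + 6)/6 = 30/6 = 5
te_G = (1 + 4·2 + 3)/6 = 12/6 = 2
te_H = (6 + 4·10 + 14)/6 = 60/6 = 10
te_I = (5 + 4·7 + 15)/6 = 48/6 = 8

Forward pass:
ES_A = 0; EF_A = 4
ES_B = 4; EF_B = 4+11 = 15
ES_C = 4; EF_C = 4+11 = 15
ES_D = 4; EF_D = 4+8 = 12
ES_E = 12; EF_E = 12+8 = 20
ES_F = 15; EF_F = 15+5 = 20
ES_G = 15; EF_G = 15+2 = 17
ES_H = 20; EF_H = 20+10 = 30
ES_I = max(EF_C=15, EF_F=20, EF_G=17, EF_H=30) = 30; EF_I = 30+8 = 38
Expected project duration μ = 38 days. Critical path: A → D → E → H → I.

Backward pass:
LF_I = 38; LS_I = 38−8 = 30
LF_H = LS_I = 30; LS_H = 30−10 = 20
LF_G = LS_I = 30; LS_G = 30−2 = 28
LF_F = LS_I = 30; LS_F = 30−5 = 25
LF_E = LS_H = 20; LS_E = 20−8 = 12
LF_D = LS_E = 12; LS_D = 12−8 = 4
LF_C = LS_I = 30; LS_C = 30−11 = 19
LF_B = min(LS_F=25, LS_G=28) = 25; LS_B = 25−11 = 14
LF_A = min(LS_B=14, LS_C=19, LS_D=4) = 4; LS_A = 4−4 = 0
Slack_F = LS_F − ES_F = 25 − 15 = 10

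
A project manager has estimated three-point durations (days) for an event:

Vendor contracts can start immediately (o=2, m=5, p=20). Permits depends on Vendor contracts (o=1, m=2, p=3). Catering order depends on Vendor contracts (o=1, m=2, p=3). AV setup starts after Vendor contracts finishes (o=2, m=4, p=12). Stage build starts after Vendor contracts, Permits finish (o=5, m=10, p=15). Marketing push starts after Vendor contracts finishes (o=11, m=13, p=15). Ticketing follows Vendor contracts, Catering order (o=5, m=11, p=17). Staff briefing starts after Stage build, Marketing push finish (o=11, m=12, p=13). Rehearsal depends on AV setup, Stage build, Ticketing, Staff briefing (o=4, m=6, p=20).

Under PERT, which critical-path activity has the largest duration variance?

te_Vendor contracts = (2 + 4·5 + 20)/6 = 42/6 = 7; σ²_Vendor contracts = ((20−2)/6)² = 9.000
te_Permits = (1 + 4·2 + 3)/6 = 12/6 = 2; σ²_Permits = ((3−1)/6)² = 0.111
te_Catering order = (1 + 4·2 + 3)/6 = 12/6 = 2; σ²_Catering order = ((3−1)/6)² = 0.111
te_AV setup = (2 + 4·4 + 12)/6 = 30/6 = 5; σ²_AV setup = ((12−2)/6)² = 2.778
te_Stage build = (5 + 4·10 + 15)/6 = 60/6 = 10; σ²_Stage build = ((15−5)/6)² = 2.778
te_Marketing push = (11 + 4·13 + 15)/6 = 78/6 = 13; σ²_Marketing push = ((15−11)/6)² = 0.444
te_Ticketing = (5 + 4·11 + 17)/6 = 66/6 = 11; σ²_Ticketing = ((17−5)/6)² = 4.000
te_Staff briefing = (11 + 4·12 + 13)/6 = 72/6 = 12; σ²_Staff briefing = ((13−11)/6)² = 0.111
te_Rehearsal = (4 + 4·6 + 20)/6 = 48/6 = 8; σ²_Rehearsal = ((20−4)/6)² = 7.111

Forward pass:
ES_Vendor contracts = 0; EF_Vendor contracts = 7
ES_Permits = 7; EF_Permits = 7+2 = 9
ES_Catering order = 7; EF_Catering order = 7+2 = 9
ES_AV setup = 7; EF_AV setup = 7+5 = 12
ES_Stage build = max(EF_Vendor contracts=7, EF_Permits=9) = 9; EF_Stage build = 9+10 = 19
ES_Marketing push = 7; EF_Marketing push = 7+13 = 20
ES_Ticketing = max(EF_Vendor contracts=7, EF_Catering order=9) = 9; EF_Ticketing = 9+11 = 20
ES_Staff briefing = max(EF_Stage build=19, EF_Marketing push=20) = 20; EF_Staff briefing = 20+12 = 32
ES_Rehearsal = max(EF_AV setup=12, EF_Stage build=19, EF_Ticketing=20, EF_Staff briefing=32) = 32; EF_Rehearsal = 32+8 = 40
Expected project duration μ = 40 days. Critical path: Vendor contracts → Marketing push → Staff briefing → Rehearsal.

Variances on critical path: σ²_Vendor contracts=9.000, σ²_Marketing push=0.444, σ²_Staff briefing=0.111, σ²_Rehearsal=7.111.
Largest is σ²_Vendor contracts = 9.000.

Vendor contracts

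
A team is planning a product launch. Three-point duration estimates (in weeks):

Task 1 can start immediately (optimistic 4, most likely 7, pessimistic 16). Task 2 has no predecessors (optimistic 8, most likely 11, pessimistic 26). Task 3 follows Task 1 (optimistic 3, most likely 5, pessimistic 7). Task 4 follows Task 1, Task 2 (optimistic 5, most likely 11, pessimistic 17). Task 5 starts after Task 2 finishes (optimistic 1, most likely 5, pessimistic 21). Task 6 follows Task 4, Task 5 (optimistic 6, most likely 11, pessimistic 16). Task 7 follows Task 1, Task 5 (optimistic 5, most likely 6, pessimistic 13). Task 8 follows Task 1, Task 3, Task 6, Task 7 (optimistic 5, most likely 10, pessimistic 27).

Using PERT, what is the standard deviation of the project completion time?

5.41 weeks

te_Task 1 = (4 + 4·7 + 16)/6 = 48/6 = 8; σ²_Task 1 = ((16−4)/6)² = 4.000
te_Task 2 = (8 + 4·11 + 26)/6 = 78/6 = 13; σ²_Task 2 = ((26−8)/6)² = 9.000
te_Task 3 = (3 + 4·5 + 7)/6 = 30/6 = 5; σ²_Task 3 = ((7−3)/6)² = 0.444
te_Task 4 = (5 + 4·11 + 17)/6 = 66/6 = 11; σ²_Task 4 = ((17−5)/6)² = 4.000
te_Task 5 = (1 + 4·5 + 21)/6 = 42/6 = 7; σ²_Task 5 = ((21−1)/6)² = 11.111
te_Task 6 = (6 + 4·11 + 16)/6 = 66/6 = 11; σ²_Task 6 = ((16−6)/6)² = 2.778
te_Task 7 = (5 + 4·6 + 13)/6 = 42/6 = 7; σ²_Task 7 = ((13−5)/6)² = 1.778
te_Task 8 = (5 + 4·10 + 27)/6 = 72/6 = 12; σ²_Task 8 = ((27−5)/6)² = 13.444

Forward pass:
ES_Task 1 = 0; EF_Task 1 = 8
ES_Task 2 = 0; EF_Task 2 = 13
ES_Task 3 = 8; EF_Task 3 = 8+5 = 13
ES_Task 4 = max(EF_Task 1=8, EF_Task 2=13) = 13; EF_Task 4 = 13+11 = 24
ES_Task 5 = 13; EF_Task 5 = 13+7 = 20
ES_Task 6 = max(EF_Task 4=24, EF_Task 5=20) = 24; EF_Task 6 = 24+11 = 35
ES_Task 7 = max(EF_Task 1=8, EF_Task 5=20) = 20; EF_Task 7 = 20+7 = 27
ES_Task 8 = max(EF_Task 1=8, EF_Task 3=13, EF_Task 6=35, EF_Task 7=27) = 35; EF_Task 8 = 35+12 = 47
Expected project duration μ = 47 weeks. Critical path: Task 2 → Task 4 → Task 6 → Task 8.

Variance along critical path = 9.000 + 4.000 + 2.778 + 13.444 = 29.222
σ = √29.222 = 5.406 weeks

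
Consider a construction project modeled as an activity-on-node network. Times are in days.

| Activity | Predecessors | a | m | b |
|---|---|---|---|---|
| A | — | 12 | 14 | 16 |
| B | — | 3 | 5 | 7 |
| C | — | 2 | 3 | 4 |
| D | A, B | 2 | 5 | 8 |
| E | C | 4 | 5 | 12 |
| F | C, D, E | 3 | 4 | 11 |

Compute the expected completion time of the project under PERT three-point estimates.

te_A = (12 + 4·14 + 16)/6 = 84/6 = 14
te_B = (3 + 4·5 + 7)/6 = 30/6 = 5
te_C = (2 + 4·3 + 4)/6 = 18/6 = 3
te_D = (2 + 4·5 + 8)/6 = 30/6 = 5
te_E = (4 + 4·5 + 12)/6 = 36/6 = 6
te_F = (3 + 4·4 + 11)/6 = 30/6 = 5

Forward pass:
ES_A = 0; EF_A = 14
ES_B = 0; EF_B = 5
ES_C = 0; EF_C = 3
ES_D = max(EF_A=14, EF_B=5) = 14; EF_D = 14+5 = 19
ES_E = 3; EF_E = 3+6 = 9
ES_F = max(EF_C=3, EF_D=19, EF_E=9) = 19; EF_F = 19+5 = 24
Expected project duration μ = 24 days. Critical path: A → D → F.

24 days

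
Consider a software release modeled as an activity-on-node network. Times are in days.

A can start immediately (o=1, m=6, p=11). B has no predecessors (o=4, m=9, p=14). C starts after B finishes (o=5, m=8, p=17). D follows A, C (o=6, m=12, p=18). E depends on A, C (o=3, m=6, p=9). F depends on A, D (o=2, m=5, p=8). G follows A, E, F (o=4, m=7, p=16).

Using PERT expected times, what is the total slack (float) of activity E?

te_A = (1 + 4·6 + 11)/6 = 36/6 = 6
te_B = (4 + 4·9 + 14)/6 = 54/6 = 9
te_C = (5 + 4·8 + 17)/6 = 54/6 = 9
te_D = (6 + 4·12 + 18)/6 = 72/6 = 12
te_E = (3 + 4·6 + 9)/6 = 36/6 = 6
te_F = (2 + 4·5 + 8)/6 = 30/6 = 5
te_G = (4 + 4·7 + 16)/6 = 48/6 = 8

Forward pass:
ES_A = 0; EF_A = 6
ES_B = 0; EF_B = 9
ES_C = 9; EF_C = 9+9 = 18
ES_D = max(EF_A=6, EF_C=18) = 18; EF_D = 18+12 = 30
ES_E = max(EF_A=6, EF_C=18) = 18; EF_E = 18+6 = 24
ES_F = max(EF_A=6, EF_D=30) = 30; EF_F = 30+5 = 35
ES_G = max(EF_A=6, EF_E=24, EF_F=35) = 35; EF_G = 35+8 = 43
Expected project duration μ = 43 days. Critical path: B → C → D → F → G.

Backward pass:
LF_G = 43; LS_G = 43−8 = 35
LF_F = LS_G = 35; LS_F = 35−5 = 30
LF_E = LS_G = 35; LS_E = 35−6 = 29
LF_D = LS_F = 30; LS_D = 30−12 = 18
LF_C = min(LS_D=18, LS_E=29) = 18; LS_C = 18−9 = 9
LF_B = LS_C = 9; LS_B = 9−9 = 0
LF_A = min(LS_D=18, LS_E=29, LS_F=30, LS_G=35) = 18; LS_A = 18−6 = 12
Slack_E = LS_E − ES_E = 29 − 18 = 11

11 days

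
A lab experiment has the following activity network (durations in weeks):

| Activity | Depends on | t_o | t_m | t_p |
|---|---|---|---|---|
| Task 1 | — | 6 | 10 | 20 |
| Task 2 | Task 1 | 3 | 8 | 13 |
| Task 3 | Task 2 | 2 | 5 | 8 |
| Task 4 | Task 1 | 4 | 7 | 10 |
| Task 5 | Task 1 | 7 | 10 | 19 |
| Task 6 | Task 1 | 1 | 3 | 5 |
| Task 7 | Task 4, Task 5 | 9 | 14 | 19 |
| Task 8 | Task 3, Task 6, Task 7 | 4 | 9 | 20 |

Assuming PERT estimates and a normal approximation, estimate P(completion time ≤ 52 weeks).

te_Task 1 = (6 + 4·10 + 20)/6 = 66/6 = 11; σ²_Task 1 = ((20−6)/6)² = 5.444
te_Task 2 = (3 + 4·8 + 13)/6 = 48/6 = 8; σ²_Task 2 = ((13−3)/6)² = 2.778
te_Task 3 = (2 + 4·5 + 8)/6 = 30/6 = 5; σ²_Task 3 = ((8−2)/6)² = 1.000
te_Task 4 = (4 + 4·7 + 10)/6 = 42/6 = 7; σ²_Task 4 = ((10−4)/6)² = 1.000
te_Task 5 = (7 + 4·10 + 19)/6 = 66/6 = 11; σ²_Task 5 = ((19−7)/6)² = 4.000
te_Task 6 = (1 + 4·3 + 5)/6 = 18/6 = 3; σ²_Task 6 = ((5−1)/6)² = 0.444
te_Task 7 = (9 + 4·14 + 19)/6 = 84/6 = 14; σ²_Task 7 = ((19−9)/6)² = 2.778
te_Task 8 = (4 + 4·9 + 20)/6 = 60/6 = 10; σ²_Task 8 = ((20−4)/6)² = 7.111

Forward pass:
ES_Task 1 = 0; EF_Task 1 = 11
ES_Task 2 = 11; EF_Task 2 = 11+8 = 19
ES_Task 3 = 19; EF_Task 3 = 19+5 = 24
ES_Task 4 = 11; EF_Task 4 = 11+7 = 18
ES_Task 5 = 11; EF_Task 5 = 11+11 = 22
ES_Task 6 = 11; EF_Task 6 = 11+3 = 14
ES_Task 7 = max(EF_Task 4=18, EF_Task 5=22) = 22; EF_Task 7 = 22+14 = 36
ES_Task 8 = max(EF_Task 3=24, EF_Task 6=14, EF_Task 7=36) = 36; EF_Task 8 = 36+10 = 46
Expected project duration μ = 46 weeks. Critical path: Task 1 → Task 5 → Task 7 → Task 8.

Variance along critical path = 5.444 + 4.000 + 2.778 + 7.111 = 19.333; σ = √19.333 = 4.397 weeks.
Z = (52 − 46) / 4.397 = 1.365
P(T ≤ 52) = Φ(1.365) ≈ 0.914

0.914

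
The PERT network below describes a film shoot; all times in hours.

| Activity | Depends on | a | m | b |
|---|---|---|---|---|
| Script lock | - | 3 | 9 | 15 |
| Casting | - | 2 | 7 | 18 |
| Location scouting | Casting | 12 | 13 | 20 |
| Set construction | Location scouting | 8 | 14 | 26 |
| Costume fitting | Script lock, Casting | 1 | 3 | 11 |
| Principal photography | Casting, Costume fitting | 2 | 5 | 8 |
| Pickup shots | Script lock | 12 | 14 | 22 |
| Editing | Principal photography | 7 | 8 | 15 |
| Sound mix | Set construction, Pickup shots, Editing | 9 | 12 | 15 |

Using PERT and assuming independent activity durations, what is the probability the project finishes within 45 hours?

te_Script lock = (3 + 4·9 + 15)/6 = 54/6 = 9; σ²_Script lock = ((15−3)/6)² = 4.000
te_Casting = (2 + 4·7 + 18)/6 = 48/6 = 8; σ²_Casting = ((18−2)/6)² = 7.111
te_Location scouting = (12 + 4·13 + 20)/6 = 84/6 = 14; σ²_Location scouting = ((20−12)/6)² = 1.778
te_Set construction = (8 + 4·14 + 26)/6 = 90/6 = 15; σ²_Set construction = ((26−8)/6)² = 9.000
te_Costume fitting = (1 + 4·3 + 11)/6 = 24/6 = 4; σ²_Costume fitting = ((11−1)/6)² = 2.778
te_Principal photography = (2 + 4·5 + 8)/6 = 30/6 = 5; σ²_Principal photography = ((8−2)/6)² = 1.000
te_Pickup shots = (12 + 4·14 + 22)/6 = 90/6 = 15; σ²_Pickup shots = ((22−12)/6)² = 2.778
te_Editing = (7 + 4·8 + 15)/6 = 54/6 = 9; σ²_Editing = ((15−7)/6)² = 1.778
te_Sound mix = (9 + 4·12 + 15)/6 = 72/6 = 12; σ²_Sound mix = ((15−9)/6)² = 1.000

Forward pass:
ES_Script lock = 0; EF_Script lock = 9
ES_Casting = 0; EF_Casting = 8
ES_Location scouting = 8; EF_Location scouting = 8+14 = 22
ES_Set construction = 22; EF_Set construction = 22+15 = 37
ES_Costume fitting = max(EF_Script lock=9, EF_Casting=8) = 9; EF_Costume fitting = 9+4 = 13
ES_Principal photography = max(EF_Casting=8, EF_Costume fitting=13) = 13; EF_Principal photography = 13+5 = 18
ES_Pickup shots = 9; EF_Pickup shots = 9+15 = 24
ES_Editing = 18; EF_Editing = 18+9 = 27
ES_Sound mix = max(EF_Set construction=37, EF_Pickup shots=24, EF_Editing=27) = 37; EF_Sound mix = 37+12 = 49
Expected project duration μ = 49 hours. Critical path: Casting → Location scouting → Set construction → Sound mix.

Variance along critical path = 7.111 + 1.778 + 9.000 + 1.000 = 18.889; σ = √18.889 = 4.346 hours.
Z = (45 − 49) / 4.346 = -0.920
P(T ≤ 45) = Φ(-0.920) ≈ 0.179

0.179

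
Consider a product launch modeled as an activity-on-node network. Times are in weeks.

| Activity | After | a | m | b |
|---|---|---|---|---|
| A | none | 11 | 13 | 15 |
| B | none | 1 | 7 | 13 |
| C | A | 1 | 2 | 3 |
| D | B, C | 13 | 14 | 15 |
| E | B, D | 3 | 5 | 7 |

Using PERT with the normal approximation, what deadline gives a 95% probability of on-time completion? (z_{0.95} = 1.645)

35.7 weeks

te_A = (11 + 4·13 + 15)/6 = 78/6 = 13; σ²_A = ((15−11)/6)² = 0.444
te_B = (1 + 4·7 + 13)/6 = 42/6 = 7; σ²_B = ((13−1)/6)² = 4.000
te_C = (1 + 4·2 + 3)/6 = 12/6 = 2; σ²_C = ((3−1)/6)² = 0.111
te_D = (13 + 4·14 + 15)/6 = 84/6 = 14; σ²_D = ((15−13)/6)² = 0.111
te_E = (3 + 4·5 + 7)/6 = 30/6 = 5; σ²_E = ((7−3)/6)² = 0.444

Forward pass:
ES_A = 0; EF_A = 13
ES_B = 0; EF_B = 7
ES_C = 13; EF_C = 13+2 = 15
ES_D = max(EF_B=7, EF_C=15) = 15; EF_D = 15+14 = 29
ES_E = max(EF_B=7, EF_D=29) = 29; EF_E = 29+5 = 34
Expected project duration μ = 34 weeks. Critical path: A → C → D → E.

Variance along critical path = 0.444 + 0.111 + 0.111 + 0.444 = 1.111; σ = 1.054 weeks.
D = μ + z·σ = 34 + 1.645·1.054 = 35.7 weeks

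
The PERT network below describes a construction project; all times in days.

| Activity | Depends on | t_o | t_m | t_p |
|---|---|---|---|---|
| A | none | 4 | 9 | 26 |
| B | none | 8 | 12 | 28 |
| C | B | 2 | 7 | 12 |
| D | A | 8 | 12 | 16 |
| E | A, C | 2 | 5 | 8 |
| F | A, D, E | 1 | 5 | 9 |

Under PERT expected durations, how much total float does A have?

te_A = (4 + 4·9 + 26)/6 = 66/6 = 11
te_B = (8 + 4·12 + 28)/6 = 84/6 = 14
te_C = (2 + 4·7 + 12)/6 = 42/6 = 7
te_D = (8 + 4·12 + 16)/6 = 72/6 = 12
te_E = (2 + 4·5 + 8)/6 = 30/6 = 5
te_F = (1 + 4·5 + 9)/6 = 30/6 = 5

Forward pass:
ES_A = 0; EF_A = 11
ES_B = 0; EF_B = 14
ES_C = 14; EF_C = 14+7 = 21
ES_D = 11; EF_D = 11+12 = 23
ES_E = max(EF_A=11, EF_C=21) = 21; EF_E = 21+5 = 26
ES_F = max(EF_A=11, EF_D=23, EF_E=26) = 26; EF_F = 26+5 = 31
Expected project duration μ = 31 days. Critical path: B → C → E → F.

Backward pass:
LF_F = 31; LS_F = 31−5 = 26
LF_E = LS_F = 26; LS_E = 26−5 = 21
LF_D = LS_F = 26; LS_D = 26−12 = 14
LF_C = LS_E = 21; LS_C = 21−7 = 14
LF_B = LS_C = 14; LS_B = 14−14 = 0
LF_A = min(LS_D=14, LS_E=21, LS_F=26) = 14; LS_A = 14−11 = 3
Slack_A = LS_A − ES_A = 3 − 0 = 3

3 days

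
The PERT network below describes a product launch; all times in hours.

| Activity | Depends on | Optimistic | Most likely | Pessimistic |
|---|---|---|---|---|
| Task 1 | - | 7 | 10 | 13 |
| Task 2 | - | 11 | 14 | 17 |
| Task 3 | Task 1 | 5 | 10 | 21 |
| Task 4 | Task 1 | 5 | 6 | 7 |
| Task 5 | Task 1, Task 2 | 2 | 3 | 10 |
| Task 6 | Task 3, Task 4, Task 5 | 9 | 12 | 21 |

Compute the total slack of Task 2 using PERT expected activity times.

3 hours

te_Task 1 = (7 + 4·10 + 13)/6 = 60/6 = 10
te_Task 2 = (11 + 4·14 + 17)/6 = 84/6 = 14
te_Task 3 = (5 + 4·10 + 21)/6 = 66/6 = 11
te_Task 4 = (5 + 4·6 + 7)/6 = 36/6 = 6
te_Task 5 = (2 + 4·3 + 10)/6 = 24/6 = 4
te_Task 6 = (9 + 4·12 + 21)/6 = 78/6 = 13

Forward pass:
ES_Task 1 = 0; EF_Task 1 = 10
ES_Task 2 = 0; EF_Task 2 = 14
ES_Task 3 = 10; EF_Task 3 = 10+11 = 21
ES_Task 4 = 10; EF_Task 4 = 10+6 = 16
ES_Task 5 = max(EF_Task 1=10, EF_Task 2=14) = 14; EF_Task 5 = 14+4 = 18
ES_Task 6 = max(EF_Task 3=21, EF_Task 4=16, EF_Task 5=18) = 21; EF_Task 6 = 21+13 = 34
Expected project duration μ = 34 hours. Critical path: Task 1 → Task 3 → Task 6.

Backward pass:
LF_Task 6 = 34; LS_Task 6 = 34−13 = 21
LF_Task 5 = LS_Task 6 = 21; LS_Task 5 = 21−4 = 17
LF_Task 4 = LS_Task 6 = 21; LS_Task 4 = 21−6 = 15
LF_Task 3 = LS_Task 6 = 21; LS_Task 3 = 21−11 = 10
LF_Task 2 = LS_Task 5 = 17; LS_Task 2 = 17−14 = 3
LF_Task 1 = min(LS_Task 3=10, LS_Task 4=15, LS_Task 5=17) = 10; LS_Task 1 = 10−10 = 0
Slack_Task 2 = LS_Task 2 − ES_Task 2 = 3 − 0 = 3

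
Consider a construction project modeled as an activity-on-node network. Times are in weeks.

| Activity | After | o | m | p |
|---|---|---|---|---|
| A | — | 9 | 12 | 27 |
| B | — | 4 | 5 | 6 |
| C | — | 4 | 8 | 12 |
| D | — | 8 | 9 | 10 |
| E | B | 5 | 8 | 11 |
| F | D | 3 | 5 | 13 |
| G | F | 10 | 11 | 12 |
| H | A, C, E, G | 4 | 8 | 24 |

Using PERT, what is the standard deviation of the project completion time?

3.76 weeks

te_A = (9 + 4·12 + 27)/6 = 84/6 = 14; σ²_A = ((27−9)/6)² = 9.000
te_B = (4 + 4·5 + 6)/6 = 30/6 = 5; σ²_B = ((6−4)/6)² = 0.111
te_C = (4 + 4·8 + 12)/6 = 48/6 = 8; σ²_C = ((12−4)/6)² = 1.778
te_D = (8 + 4·9 + 10)/6 = 54/6 = 9; σ²_D = ((10−8)/6)² = 0.111
te_E = (5 + 4·8 + 11)/6 = 48/6 = 8; σ²_E = ((11−5)/6)² = 1.000
te_F = (3 + 4·5 + 13)/6 = 36/6 = 6; σ²_F = ((13−3)/6)² = 2.778
te_G = (10 + 4·11 + 12)/6 = 66/6 = 11; σ²_G = ((12−10)/6)² = 0.111
te_H = (4 + 4·8 + 24)/6 = 60/6 = 10; σ²_H = ((24−4)/6)² = 11.111

Forward pass:
ES_A = 0; EF_A = 14
ES_B = 0; EF_B = 5
ES_C = 0; EF_C = 8
ES_D = 0; EF_D = 9
ES_E = 5; EF_E = 5+8 = 13
ES_F = 9; EF_F = 9+6 = 15
ES_G = 15; EF_G = 15+11 = 26
ES_H = max(EF_A=14, EF_C=8, EF_E=13, EF_G=26) = 26; EF_H = 26+10 = 36
Expected project duration μ = 36 weeks. Critical path: D → F → G → H.

Variance along critical path = 0.111 + 2.778 + 0.111 + 11.111 = 14.111
σ = √14.111 = 3.756 weeks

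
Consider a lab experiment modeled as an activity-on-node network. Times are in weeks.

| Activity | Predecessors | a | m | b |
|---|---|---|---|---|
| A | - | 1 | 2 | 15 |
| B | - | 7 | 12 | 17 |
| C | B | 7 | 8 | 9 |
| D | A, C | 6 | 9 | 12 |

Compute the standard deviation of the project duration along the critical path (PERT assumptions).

1.97 weeks

te_A = (1 + 4·2 + 15)/6 = 24/6 = 4; σ²_A = ((15−1)/6)² = 5.444
te_B = (7 + 4·12 + 17)/6 = 72/6 = 12; σ²_B = ((17−7)/6)² = 2.778
te_C = (7 + 4·8 + 9)/6 = 48/6 = 8; σ²_C = ((9−7)/6)² = 0.111
te_D = (6 + 4·9 + 12)/6 = 54/6 = 9; σ²_D = ((12−6)/6)² = 1.000

Forward pass:
ES_A = 0; EF_A = 4
ES_B = 0; EF_B = 12
ES_C = 12; EF_C = 12+8 = 20
ES_D = max(EF_A=4, EF_C=20) = 20; EF_D = 20+9 = 29
Expected project duration μ = 29 weeks. Critical path: B → C → D.

Variance along critical path = 2.778 + 0.111 + 1.000 = 3.889
σ = √3.889 = 1.972 weeks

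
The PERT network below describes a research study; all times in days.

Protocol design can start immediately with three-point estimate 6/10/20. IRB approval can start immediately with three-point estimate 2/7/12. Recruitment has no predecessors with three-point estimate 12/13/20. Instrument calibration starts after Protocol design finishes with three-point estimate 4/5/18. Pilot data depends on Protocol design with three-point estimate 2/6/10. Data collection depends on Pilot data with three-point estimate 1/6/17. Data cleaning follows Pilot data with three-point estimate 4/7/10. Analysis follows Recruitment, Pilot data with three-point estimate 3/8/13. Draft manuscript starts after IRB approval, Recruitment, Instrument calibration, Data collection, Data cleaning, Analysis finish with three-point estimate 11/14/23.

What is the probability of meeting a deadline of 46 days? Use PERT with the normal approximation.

0.946

te_Protocol design = (6 + 4·10 + 20)/6 = 66/6 = 11; σ²_Protocol design = ((20−6)/6)² = 5.444
te_IRB approval = (2 + 4·7 + 12)/6 = 42/6 = 7; σ²_IRB approval = ((12−2)/6)² = 2.778
te_Recruitment = (12 + 4·13 + 20)/6 = 84/6 = 14; σ²_Recruitment = ((20−12)/6)² = 1.778
te_Instrument calibration = (4 + 4·5 + 18)/6 = 42/6 = 7; σ²_Instrument calibration = ((18−4)/6)² = 5.444
te_Pilot data = (2 + 4·6 + 10)/6 = 36/6 = 6; σ²_Pilot data = ((10−2)/6)² = 1.778
te_Data collection = (1 + 4·6 + 17)/6 = 42/6 = 7; σ²_Data collection = ((17−1)/6)² = 7.111
te_Data cleaning = (4 + 4·7 + 10)/6 = 42/6 = 7; σ²_Data cleaning = ((10−4)/6)² = 1.000
te_Analysis = (3 + 4·8 + 13)/6 = 48/6 = 8; σ²_Analysis = ((13−3)/6)² = 2.778
te_Draft manuscript = (11 + 4·14 + 23)/6 = 90/6 = 15; σ²_Draft manuscript = ((23−11)/6)² = 4.000

Forward pass:
ES_Protocol design = 0; EF_Protocol design = 11
ES_IRB approval = 0; EF_IRB approval = 7
ES_Recruitment = 0; EF_Recruitment = 14
ES_Instrument calibration = 11; EF_Instrument calibration = 11+7 = 18
ES_Pilot data = 11; EF_Pilot data = 11+6 = 17
ES_Data collection = 17; EF_Data collection = 17+7 = 24
ES_Data cleaning = 17; EF_Data cleaning = 17+7 = 24
ES_Analysis = max(EF_Recruitment=14, EF_Pilot data=17) = 17; EF_Analysis = 17+8 = 25
ES_Draft manuscript = max(EF_IRB approval=7, EF_Recruitment=14, EF_Instrument calibration=18, EF_Data collection=24, EF_Data cleaning=24, EF_Analysis=25) = 25; EF_Draft manuscript = 25+15 = 40
Expected project duration μ = 40 days. Critical path: Protocol design → Pilot data → Analysis → Draft manuscript.

Variance along critical path = 5.444 + 1.778 + 2.778 + 4.000 = 14.000; σ = √14.000 = 3.742 days.
Z = (46 − 40) / 3.742 = 1.604
P(T ≤ 46) = Φ(1.604) ≈ 0.946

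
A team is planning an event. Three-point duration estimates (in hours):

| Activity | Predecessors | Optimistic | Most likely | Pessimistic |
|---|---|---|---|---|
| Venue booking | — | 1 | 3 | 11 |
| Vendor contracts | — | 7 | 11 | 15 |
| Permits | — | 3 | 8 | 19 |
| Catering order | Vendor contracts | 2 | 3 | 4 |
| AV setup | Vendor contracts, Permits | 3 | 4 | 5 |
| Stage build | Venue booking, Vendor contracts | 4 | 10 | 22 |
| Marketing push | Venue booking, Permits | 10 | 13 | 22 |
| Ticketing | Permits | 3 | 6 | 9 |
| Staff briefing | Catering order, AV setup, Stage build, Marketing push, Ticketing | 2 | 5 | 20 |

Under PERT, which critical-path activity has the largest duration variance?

te_Venue booking = (1 + 4·3 + 11)/6 = 24/6 = 4; σ²_Venue booking = ((11−1)/6)² = 2.778
te_Vendor contracts = (7 + 4·11 + 15)/6 = 66/6 = 11; σ²_Vendor contracts = ((15−7)/6)² = 1.778
te_Permits = (3 + 4·8 + 19)/6 = 54/6 = 9; σ²_Permits = ((19−3)/6)² = 7.111
te_Catering order = (2 + 4·3 + 4)/6 = 18/6 = 3; σ²_Catering order = ((4−2)/6)² = 0.111
te_AV setup = (3 + 4·4 + 5)/6 = 24/6 = 4; σ²_AV setup = ((5−3)/6)² = 0.111
te_Stage build = (4 + 4·10 + 22)/6 = 66/6 = 11; σ²_Stage build = ((22−4)/6)² = 9.000
te_Marketing push = (10 + 4·13 + 22)/6 = 84/6 = 14; σ²_Marketing push = ((22−10)/6)² = 4.000
te_Ticketing = (3 + 4·6 + 9)/6 = 36/6 = 6; σ²_Ticketing = ((9−3)/6)² = 1.000
te_Staff briefing = (2 + 4·5 + 20)/6 = 42/6 = 7; σ²_Staff briefing = ((20−2)/6)² = 9.000

Forward pass:
ES_Venue booking = 0; EF_Venue booking = 4
ES_Vendor contracts = 0; EF_Vendor contracts = 11
ES_Permits = 0; EF_Permits = 9
ES_Catering order = 11; EF_Catering order = 11+3 = 14
ES_AV setup = max(EF_Vendor contracts=11, EF_Permits=9) = 11; EF_AV setup = 11+4 = 15
ES_Stage build = max(EF_Venue booking=4, EF_Vendor contracts=11) = 11; EF_Stage build = 11+11 = 22
ES_Marketing push = max(EF_Venue booking=4, EF_Permits=9) = 9; EF_Marketing push = 9+14 = 23
ES_Ticketing = 9; EF_Ticketing = 9+6 = 15
ES_Staff briefing = max(EF_Catering order=14, EF_AV setup=15, EF_Stage build=22, EF_Marketing push=23, EF_Ticketing=15) = 23; EF_Staff briefing = 23+7 = 30
Expected project duration μ = 30 hours. Critical path: Permits → Marketing push → Staff briefing.

Variances on critical path: σ²_Permits=7.111, σ²_Marketing push=4.000, σ²_Staff briefing=9.000.
Largest is σ²_Staff briefing = 9.000.

Staff briefing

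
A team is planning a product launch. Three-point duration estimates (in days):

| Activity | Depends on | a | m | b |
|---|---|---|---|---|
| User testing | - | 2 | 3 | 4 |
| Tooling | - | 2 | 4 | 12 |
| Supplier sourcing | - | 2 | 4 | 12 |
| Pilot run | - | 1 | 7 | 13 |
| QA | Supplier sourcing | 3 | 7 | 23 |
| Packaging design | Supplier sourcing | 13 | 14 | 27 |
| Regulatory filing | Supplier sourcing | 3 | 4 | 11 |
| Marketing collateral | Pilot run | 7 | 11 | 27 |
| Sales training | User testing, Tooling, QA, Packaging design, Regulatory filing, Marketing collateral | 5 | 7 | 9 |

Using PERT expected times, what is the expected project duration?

28 days

te_User testing = (2 + 4·3 + 4)/6 = 18/6 = 3
te_Tooling = (2 + 4·4 + 12)/6 = 30/6 = 5
te_Supplier sourcing = (2 + 4·4 + 12)/6 = 30/6 = 5
te_Pilot run = (1 + 4·7 + 13)/6 = 42/6 = 7
te_QA = (3 + 4·7 + 23)/6 = 54/6 = 9
te_Packaging design = (13 + 4·14 + 27)/6 = 96/6 = 16
te_Regulatory filing = (3 + 4·4 + 11)/6 = 30/6 = 5
te_Marketing collateral = (7 + 4·11 + 27)/6 = 78/6 = 13
te_Sales training = (5 + 4·7 + 9)/6 = 42/6 = 7

Forward pass:
ES_User testing = 0; EF_User testing = 3
ES_Tooling = 0; EF_Tooling = 5
ES_Supplier sourcing = 0; EF_Supplier sourcing = 5
ES_Pilot run = 0; EF_Pilot run = 7
ES_QA = 5; EF_QA = 5+9 = 14
ES_Packaging design = 5; EF_Packaging design = 5+16 = 21
ES_Regulatory filing = 5; EF_Regulatory filing = 5+5 = 10
ES_Marketing collateral = 7; EF_Marketing collateral = 7+13 = 20
ES_Sales training = max(EF_User testing=3, EF_Tooling=5, EF_QA=14, EF_Packaging design=21, EF_Regulatory filing=10, EF_Marketing collateral=20) = 21; EF_Sales training = 21+7 = 28
Expected project duration μ = 28 days. Critical path: Supplier sourcing → Packaging design → Sales training.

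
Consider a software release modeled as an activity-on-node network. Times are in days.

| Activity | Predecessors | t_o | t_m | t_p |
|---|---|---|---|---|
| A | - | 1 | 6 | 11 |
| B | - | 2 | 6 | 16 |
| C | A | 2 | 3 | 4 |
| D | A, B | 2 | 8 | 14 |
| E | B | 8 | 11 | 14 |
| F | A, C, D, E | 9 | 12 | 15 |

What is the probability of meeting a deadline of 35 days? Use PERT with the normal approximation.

te_A = (1 + 4·6 + 11)/6 = 36/6 = 6; σ²_A = ((11−1)/6)² = 2.778
te_B = (2 + 4·6 + 16)/6 = 42/6 = 7; σ²_B = ((16−2)/6)² = 5.444
te_C = (2 + 4·3 + 4)/6 = 18/6 = 3; σ²_C = ((4−2)/6)² = 0.111
te_D = (2 + 4·8 + 14)/6 = 48/6 = 8; σ²_D = ((14−2)/6)² = 4.000
te_E = (8 + 4·11 + 14)/6 = 66/6 = 11; σ²_E = ((14−8)/6)² = 1.000
te_F = (9 + 4·12 + 15)/6 = 72/6 = 12; σ²_F = ((15−9)/6)² = 1.000

Forward pass:
ES_A = 0; EF_A = 6
ES_B = 0; EF_B = 7
ES_C = 6; EF_C = 6+3 = 9
ES_D = max(EF_A=6, EF_B=7) = 7; EF_D = 7+8 = 15
ES_E = 7; EF_E = 7+11 = 18
ES_F = max(EF_A=6, EF_C=9, EF_D=15, EF_E=18) = 18; EF_F = 18+12 = 30
Expected project duration μ = 30 days. Critical path: B → E → F.

Variance along critical path = 5.444 + 1.000 + 1.000 = 7.444; σ = √7.444 = 2.728 days.
Z = (35 − 30) / 2.728 = 1.833
P(T ≤ 35) = Φ(1.833) ≈ 0.967

0.967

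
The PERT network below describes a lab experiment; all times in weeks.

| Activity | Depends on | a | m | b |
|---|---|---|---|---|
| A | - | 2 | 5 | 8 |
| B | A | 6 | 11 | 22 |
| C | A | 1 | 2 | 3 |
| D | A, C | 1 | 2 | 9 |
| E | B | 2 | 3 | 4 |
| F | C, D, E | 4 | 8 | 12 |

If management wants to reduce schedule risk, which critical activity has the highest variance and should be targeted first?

B

te_A = (2 + 4·5 + 8)/6 = 30/6 = 5; σ²_A = ((8−2)/6)² = 1.000
te_B = (6 + 4·11 + 22)/6 = 72/6 = 12; σ²_B = ((22−6)/6)² = 7.111
te_C = (1 + 4·2 + 3)/6 = 12/6 = 2; σ²_C = ((3−1)/6)² = 0.111
te_D = (1 + 4·2 + 9)/6 = 18/6 = 3; σ²_D = ((9−1)/6)² = 1.778
te_E = (2 + 4·3 + 4)/6 = 18/6 = 3; σ²_E = ((4−2)/6)² = 0.111
te_F = (4 + 4·8 + 12)/6 = 48/6 = 8; σ²_F = ((12−4)/6)² = 1.778

Forward pass:
ES_A = 0; EF_A = 5
ES_B = 5; EF_B = 5+12 = 17
ES_C = 5; EF_C = 5+2 = 7
ES_D = max(EF_A=5, EF_C=7) = 7; EF_D = 7+3 = 10
ES_E = 17; EF_E = 17+3 = 20
ES_F = max(EF_C=7, EF_D=10, EF_E=20) = 20; EF_F = 20+8 = 28
Expected project duration μ = 28 weeks. Critical path: A → B → E → F.

Variances on critical path: σ²_A=1.000, σ²_B=7.111, σ²_E=0.111, σ²_F=1.778.
Largest is σ²_B = 7.111.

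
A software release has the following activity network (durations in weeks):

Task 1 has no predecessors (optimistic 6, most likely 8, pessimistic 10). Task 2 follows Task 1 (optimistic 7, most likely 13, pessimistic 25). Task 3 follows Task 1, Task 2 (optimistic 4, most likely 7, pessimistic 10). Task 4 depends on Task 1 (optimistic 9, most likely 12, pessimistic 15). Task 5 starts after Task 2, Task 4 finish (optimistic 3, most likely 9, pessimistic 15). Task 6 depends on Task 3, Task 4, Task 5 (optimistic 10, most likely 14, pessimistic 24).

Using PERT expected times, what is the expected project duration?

te_Task 1 = (6 + 4·8 + 10)/6 = 48/6 = 8
te_Task 2 = (7 + 4·13 + 25)/6 = 84/6 = 14
te_Task 3 = (4 + 4·7 + 10)/6 = 42/6 = 7
te_Task 4 = (9 + 4·12 + 15)/6 = 72/6 = 12
te_Task 5 = (3 + 4·9 + 15)/6 = 54/6 = 9
te_Task 6 = (10 + 4·14 + 24)/6 = 90/6 = 15

Forward pass:
ES_Task 1 = 0; EF_Task 1 = 8
ES_Task 2 = 8; EF_Task 2 = 8+14 = 22
ES_Task 3 = max(EF_Task 1=8, EF_Task 2=22) = 22; EF_Task 3 = 22+7 = 29
ES_Task 4 = 8; EF_Task 4 = 8+12 = 20
ES_Task 5 = max(EF_Task 2=22, EF_Task 4=20) = 22; EF_Task 5 = 22+9 = 31
ES_Task 6 = max(EF_Task 3=29, EF_Task 4=20, EF_Task 5=31) = 31; EF_Task 6 = 31+15 = 46
Expected project duration μ = 46 weeks. Critical path: Task 1 → Task 2 → Task 5 → Task 6.

46 weeks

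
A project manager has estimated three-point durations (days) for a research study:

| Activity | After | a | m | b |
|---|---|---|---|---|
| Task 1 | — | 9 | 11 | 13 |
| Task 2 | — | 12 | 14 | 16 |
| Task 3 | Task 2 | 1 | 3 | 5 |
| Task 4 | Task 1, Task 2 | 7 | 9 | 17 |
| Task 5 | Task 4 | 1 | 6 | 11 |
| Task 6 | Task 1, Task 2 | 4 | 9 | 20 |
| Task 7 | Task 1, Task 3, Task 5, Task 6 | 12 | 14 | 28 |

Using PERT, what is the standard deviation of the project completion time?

3.62 days

te_Task 1 = (9 + 4·11 + 13)/6 = 66/6 = 11; σ²_Task 1 = ((13−9)/6)² = 0.444
te_Task 2 = (12 + 4·14 + 16)/6 = 84/6 = 14; σ²_Task 2 = ((16−12)/6)² = 0.444
te_Task 3 = (1 + 4·3 + 5)/6 = 18/6 = 3; σ²_Task 3 = ((5−1)/6)² = 0.444
te_Task 4 = (7 + 4·9 + 17)/6 = 60/6 = 10; σ²_Task 4 = ((17−7)/6)² = 2.778
te_Task 5 = (1 + 4·6 + 11)/6 = 36/6 = 6; σ²_Task 5 = ((11−1)/6)² = 2.778
te_Task 6 = (4 + 4·9 + 20)/6 = 60/6 = 10; σ²_Task 6 = ((20−4)/6)² = 7.111
te_Task 7 = (12 + 4·14 + 28)/6 = 96/6 = 16; σ²_Task 7 = ((28−12)/6)² = 7.111

Forward pass:
ES_Task 1 = 0; EF_Task 1 = 11
ES_Task 2 = 0; EF_Task 2 = 14
ES_Task 3 = 14; EF_Task 3 = 14+3 = 17
ES_Task 4 = max(EF_Task 1=11, EF_Task 2=14) = 14; EF_Task 4 = 14+10 = 24
ES_Task 5 = 24; EF_Task 5 = 24+6 = 30
ES_Task 6 = max(EF_Task 1=11, EF_Task 2=14) = 14; EF_Task 6 = 14+10 = 24
ES_Task 7 = max(EF_Task 1=11, EF_Task 3=17, EF_Task 5=30, EF_Task 6=24) = 30; EF_Task 7 = 30+16 = 46
Expected project duration μ = 46 days. Critical path: Task 2 → Task 4 → Task 5 → Task 7.

Variance along critical path = 0.444 + 2.778 + 2.778 + 7.111 = 13.111
σ = √13.111 = 3.621 days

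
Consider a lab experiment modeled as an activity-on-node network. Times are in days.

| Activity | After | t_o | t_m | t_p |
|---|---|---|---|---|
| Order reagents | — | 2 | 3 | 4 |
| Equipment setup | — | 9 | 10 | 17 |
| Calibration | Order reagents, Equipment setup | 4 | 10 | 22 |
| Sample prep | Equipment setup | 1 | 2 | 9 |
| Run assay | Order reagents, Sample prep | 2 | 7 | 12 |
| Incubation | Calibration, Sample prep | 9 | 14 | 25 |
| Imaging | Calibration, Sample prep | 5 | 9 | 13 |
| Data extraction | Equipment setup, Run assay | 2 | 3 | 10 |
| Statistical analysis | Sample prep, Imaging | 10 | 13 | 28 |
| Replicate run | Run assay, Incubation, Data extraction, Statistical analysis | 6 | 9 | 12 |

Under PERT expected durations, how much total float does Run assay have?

21 days

te_Order reagents = (2 + 4·3 + 4)/6 = 18/6 = 3
te_Equipment setup = (9 + 4·10 + 17)/6 = 66/6 = 11
te_Calibration = (4 + 4·10 + 22)/6 = 66/6 = 11
te_Sample prep = (1 + 4·2 + 9)/6 = 18/6 = 3
te_Run assay = (2 + 4·7 + 12)/6 = 42/6 = 7
te_Incubation = (9 + 4·14 + 25)/6 = 90/6 = 15
te_Imaging = (5 + 4·9 + 13)/6 = 54/6 = 9
te_Data extraction = (2 + 4·3 + 10)/6 = 24/6 = 4
te_Statistical analysis = (10 + 4·13 + 28)/6 = 90/6 = 15
te_Replicate run = (6 + 4·9 + 12)/6 = 54/6 = 9

Forward pass:
ES_Order reagents = 0; EF_Order reagents = 3
ES_Equipment setup = 0; EF_Equipment setup = 11
ES_Calibration = max(EF_Order reagents=3, EF_Equipment setup=11) = 11; EF_Calibration = 11+11 = 22
ES_Sample prep = 11; EF_Sample prep = 11+3 = 14
ES_Run assay = max(EF_Order reagents=3, EF_Sample prep=14) = 14; EF_Run assay = 14+7 = 21
ES_Incubation = max(EF_Calibration=22, EF_Sample prep=14) = 22; EF_Incubation = 22+15 = 37
ES_Imaging = max(EF_Calibration=22, EF_Sample prep=14) = 22; EF_Imaging = 22+9 = 31
ES_Data extraction = max(EF_Equipment setup=11, EF_Run assay=21) = 21; EF_Data extraction = 21+4 = 25
ES_Statistical analysis = max(EF_Sample prep=14, EF_Imaging=31) = 31; EF_Statistical analysis = 31+15 = 46
ES_Replicate run = max(EF_Run assay=21, EF_Incubation=37, EF_Data extraction=25, EF_Statistical analysis=46) = 46; EF_Replicate run = 46+9 = 55
Expected project duration μ = 55 days. Critical path: Equipment setup → Calibration → Imaging → Statistical analysis → Replicate run.

Backward pass:
LF_Replicate run = 55; LS_Replicate run = 55−9 = 46
LF_Statistical analysis = LS_Replicate run = 46; LS_Statistical analysis = 46−15 = 31
LF_Data extraction = LS_Replicate run = 46; LS_Data extraction = 46−4 = 42
LF_Imaging = LS_Statistical analysis = 31; LS_Imaging = 31−9 = 22
LF_Incubation = LS_Replicate run = 46; LS_Incubation = 46−15 = 31
LF_Run assay = min(LS_Data extraction=42, LS_Replicate run=46) = 42; LS_Run assay = 42−7 = 35
LF_Sample prep = min(LS_Run assay=35, LS_Incubation=31, LS_Imaging=22, LS_Statistical analysis=31) = 22; LS_Sample prep = 22−3 = 19
LF_Calibration = min(LS_Incubation=31, LS_Imaging=22) = 22; LS_Calibration = 22−11 = 11
LF_Equipment setup = min(LS_Calibration=11, LS_Sample prep=19, LS_Data extraction=42) = 11; LS_Equipment setup = 11−11 = 0
LF_Order reagents = min(LS_Calibration=11, LS_Run assay=35) = 11; LS_Order reagents = 11−3 = 8
Slack_Run assay = LS_Run assay − ES_Run assay = 35 − 14 = 21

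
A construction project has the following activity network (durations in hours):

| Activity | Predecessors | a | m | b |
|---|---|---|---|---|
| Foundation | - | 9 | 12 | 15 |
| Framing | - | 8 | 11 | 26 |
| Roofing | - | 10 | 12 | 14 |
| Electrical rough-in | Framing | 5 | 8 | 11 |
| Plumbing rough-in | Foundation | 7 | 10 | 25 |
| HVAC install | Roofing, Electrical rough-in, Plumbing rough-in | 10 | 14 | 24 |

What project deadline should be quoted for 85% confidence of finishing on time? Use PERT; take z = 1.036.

43.1 hours

te_Foundation = (9 + 4·12 + 15)/6 = 72/6 = 12; σ²_Foundation = ((15−9)/6)² = 1.000
te_Framing = (8 + 4·11 + 26)/6 = 78/6 = 13; σ²_Framing = ((26−8)/6)² = 9.000
te_Roofing = (10 + 4·12 + 14)/6 = 72/6 = 12; σ²_Roofing = ((14−10)/6)² = 0.444
te_Electrical rough-in = (5 + 4·8 + 11)/6 = 48/6 = 8; σ²_Electrical rough-in = ((11−5)/6)² = 1.000
te_Plumbing rough-in = (7 + 4·10 + 25)/6 = 72/6 = 12; σ²_Plumbing rough-in = ((25−7)/6)² = 9.000
te_HVAC install = (10 + 4·14 + 24)/6 = 90/6 = 15; σ²_HVAC install = ((24−10)/6)² = 5.444

Forward pass:
ES_Foundation = 0; EF_Foundation = 12
ES_Framing = 0; EF_Framing = 13
ES_Roofing = 0; EF_Roofing = 12
ES_Electrical rough-in = 13; EF_Electrical rough-in = 13+8 = 21
ES_Plumbing rough-in = 12; EF_Plumbing rough-in = 12+12 = 24
ES_HVAC install = max(EF_Roofing=12, EF_Electrical rough-in=21, EF_Plumbing rough-in=24) = 24; EF_HVAC install = 24+15 = 39
Expected project duration μ = 39 hours. Critical path: Foundation → Plumbing rough-in → HVAC install.

Variance along critical path = 1.000 + 9.000 + 5.444 = 15.444; σ = 3.930 hours.
D = μ + z·σ = 39 + 1.036·3.930 = 43.1 hours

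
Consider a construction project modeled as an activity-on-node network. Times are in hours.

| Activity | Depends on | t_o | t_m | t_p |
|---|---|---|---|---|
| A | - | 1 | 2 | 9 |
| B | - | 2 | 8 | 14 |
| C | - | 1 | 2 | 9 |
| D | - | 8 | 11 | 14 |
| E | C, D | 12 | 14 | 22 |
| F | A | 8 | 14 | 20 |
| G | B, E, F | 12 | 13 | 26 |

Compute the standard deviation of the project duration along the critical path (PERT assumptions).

te_A = (1 + 4·2 + 9)/6 = 18/6 = 3; σ²_A = ((9−1)/6)² = 1.778
te_B = (2 + 4·8 + 14)/6 = 48/6 = 8; σ²_B = ((14−2)/6)² = 4.000
te_C = (1 + 4·2 + 9)/6 = 18/6 = 3; σ²_C = ((9−1)/6)² = 1.778
te_D = (8 + 4·11 + 14)/6 = 66/6 = 11; σ²_D = ((14−8)/6)² = 1.000
te_E = (12 + 4·14 + 22)/6 = 90/6 = 15; σ²_E = ((22−12)/6)² = 2.778
te_F = (8 + 4·14 + 20)/6 = 84/6 = 14; σ²_F = ((20−8)/6)² = 4.000
te_G = (12 + 4·13 + 26)/6 = 90/6 = 15; σ²_G = ((26−12)/6)² = 5.444

Forward pass:
ES_A = 0; EF_A = 3
ES_B = 0; EF_B = 8
ES_C = 0; EF_C = 3
ES_D = 0; EF_D = 11
ES_E = max(EF_C=3, EF_D=11) = 11; EF_E = 11+15 = 26
ES_F = 3; EF_F = 3+14 = 17
ES_G = max(EF_B=8, EF_E=26, EF_F=17) = 26; EF_G = 26+15 = 41
Expected project duration μ = 41 hours. Critical path: D → E → G.

Variance along critical path = 1.000 + 2.778 + 5.444 = 9.222
σ = √9.222 = 3.037 hours

3.04 hours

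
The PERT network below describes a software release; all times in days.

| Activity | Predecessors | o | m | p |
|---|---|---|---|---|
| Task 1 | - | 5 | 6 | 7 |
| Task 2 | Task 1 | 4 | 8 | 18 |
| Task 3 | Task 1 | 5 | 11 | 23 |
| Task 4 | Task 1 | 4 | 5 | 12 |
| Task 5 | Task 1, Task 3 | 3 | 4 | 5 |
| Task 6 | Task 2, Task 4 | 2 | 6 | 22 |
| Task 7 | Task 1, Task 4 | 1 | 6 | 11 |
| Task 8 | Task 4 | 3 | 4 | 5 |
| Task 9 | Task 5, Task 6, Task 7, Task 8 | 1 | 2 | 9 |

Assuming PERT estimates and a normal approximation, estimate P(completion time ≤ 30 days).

0.824

te_Task 1 = (5 + 4·6 + 7)/6 = 36/6 = 6; σ²_Task 1 = ((7−5)/6)² = 0.111
te_Task 2 = (4 + 4·8 + 18)/6 = 54/6 = 9; σ²_Task 2 = ((18−4)/6)² = 5.444
te_Task 3 = (5 + 4·11 + 23)/6 = 72/6 = 12; σ²_Task 3 = ((23−5)/6)² = 9.000
te_Task 4 = (4 + 4·5 + 12)/6 = 36/6 = 6; σ²_Task 4 = ((12−4)/6)² = 1.778
te_Task 5 = (3 + 4·4 + 5)/6 = 24/6 = 4; σ²_Task 5 = ((5−3)/6)² = 0.111
te_Task 6 = (2 + 4·6 + 22)/6 = 48/6 = 8; σ²_Task 6 = ((22−2)/6)² = 11.111
te_Task 7 = (1 + 4·6 + 11)/6 = 36/6 = 6; σ²_Task 7 = ((11−1)/6)² = 2.778
te_Task 8 = (3 + 4·4 + 5)/6 = 24/6 = 4; σ²_Task 8 = ((5−3)/6)² = 0.111
te_Task 9 = (1 + 4·2 + 9)/6 = 18/6 = 3; σ²_Task 9 = ((9−1)/6)² = 1.778

Forward pass:
ES_Task 1 = 0; EF_Task 1 = 6
ES_Task 2 = 6; EF_Task 2 = 6+9 = 15
ES_Task 3 = 6; EF_Task 3 = 6+12 = 18
ES_Task 4 = 6; EF_Task 4 = 6+6 = 12
ES_Task 5 = max(EF_Task 1=6, EF_Task 3=18) = 18; EF_Task 5 = 18+4 = 22
ES_Task 6 = max(EF_Task 2=15, EF_Task 4=12) = 15; EF_Task 6 = 15+8 = 23
ES_Task 7 = max(EF_Task 1=6, EF_Task 4=12) = 12; EF_Task 7 = 12+6 = 18
ES_Task 8 = 12; EF_Task 8 = 12+4 = 16
ES_Task 9 = max(EF_Task 5=22, EF_Task 6=23, EF_Task 7=18, EF_Task 8=16) = 23; EF_Task 9 = 23+3 = 26
Expected project duration μ = 26 days. Critical path: Task 1 → Task 2 → Task 6 → Task 9.

Variance along critical path = 0.111 + 5.444 + 11.111 + 1.778 = 18.444; σ = √18.444 = 4.295 days.
Z = (30 − 26) / 4.295 = 0.931
P(T ≤ 30) = Φ(0.931) ≈ 0.824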